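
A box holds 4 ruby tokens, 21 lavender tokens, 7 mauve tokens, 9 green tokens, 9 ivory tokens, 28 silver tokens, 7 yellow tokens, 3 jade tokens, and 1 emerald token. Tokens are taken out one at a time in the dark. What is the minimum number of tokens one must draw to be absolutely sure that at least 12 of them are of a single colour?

The 9 colours are the holes; the tokens drawn are the pigeons.
To avoid 12 of any one colour, the worst case takes at most 11 of each colour, or every token of a colour that has fewer than 11.
That gives 4 + 11 + 7 + 9 + 9 + 11 + 7 + 3 + 1 = 62 tokens with no colour reaching 12.
The next token forces some colour to 12, so 62 + 1 = 63.

63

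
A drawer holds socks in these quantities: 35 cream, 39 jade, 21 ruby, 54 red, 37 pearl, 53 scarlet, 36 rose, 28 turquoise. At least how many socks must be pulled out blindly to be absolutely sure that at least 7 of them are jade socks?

In the worst case for collecting jade socks, every non-jade sock comes out first.
There are 35 + 21 + 54 + 37 + 53 + 36 + 28 = 264 non-jade socks altogether.
After those, each further sock must be jade, so 264 + 7 = 271 draws guarantee 7 jade socks.

271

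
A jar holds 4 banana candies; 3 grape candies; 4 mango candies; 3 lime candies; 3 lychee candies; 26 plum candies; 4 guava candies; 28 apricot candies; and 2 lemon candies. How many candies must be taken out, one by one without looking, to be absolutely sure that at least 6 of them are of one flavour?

By pigeonhole, put each drawn candy into a box by flavour. The largest draw with every box below 6 takes min(count, 5) from each flavour; flavours with fewer than 5 contribute all they have.
Σ min(cᵢ, 5) = 4 + 3 + 4 + 3 + 3 + 5 + 4 + 5 + 2 = 33.
Draw number 33 + 1 = 34 must push one box to 6.

34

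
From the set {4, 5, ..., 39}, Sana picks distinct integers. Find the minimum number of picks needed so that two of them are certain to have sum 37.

A set avoiding the sum 37 can contain at most one of each pair {x, 37−x}, plus the 6 elements whose complement lies outside the range.
The integers 19, …, 39 (21 of them) are such a set: any two sum to at least 19+20 = 39 > 37.
Any 22nd integer completes one of the 15 pairs, so 22 choices force a sum of 37.

22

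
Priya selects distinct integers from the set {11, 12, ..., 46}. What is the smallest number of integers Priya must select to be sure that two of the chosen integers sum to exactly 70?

26

Two chosen integers sum to 70 exactly when both halves of some pair {x, 70−x} with 24 ≤ x ≤ 70−x ≤ 46 are chosen — 11 such pairs.
The remaining 14 elements (those with no distinct partner in range) can never complete a 70-sum, so the worst case takes all of them and one from each pair: 14 + 11 = 25.
By pigeonhole, the 26th integer has to be the second member of some pair, so 25 + 1 = 26.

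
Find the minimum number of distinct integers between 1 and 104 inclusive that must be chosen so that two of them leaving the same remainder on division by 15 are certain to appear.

Pigeonhole: the 15 residue classes mod 15 are the pigeonholes.
With 15 integers one could put 1 in each residue class and have no class reach 2.
The 16th integer pushes some class to 2, so 15·1 + 1 = 16.

16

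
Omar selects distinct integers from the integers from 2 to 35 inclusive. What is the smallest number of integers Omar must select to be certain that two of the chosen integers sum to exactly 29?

22

Two chosen integers sum to 29 exactly when both halves of some pair {x, 29−x} with 2 ≤ x ≤ 29−x ≤ 27 are chosen — 13 such pairs.
The remaining 8 elements (those with no distinct partner in range) can never complete a 29-sum, so the worst case takes all of them and one from each pair: 8 + 13 = 21.
The 22nd integer has to be the second member of some pair, so 21 + 1 = 22.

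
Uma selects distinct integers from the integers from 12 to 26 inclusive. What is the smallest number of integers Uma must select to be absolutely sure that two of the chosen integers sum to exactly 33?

11

A set avoiding the sum 33 can contain at most one of each pair {x, 33−x}, plus the 5 elements whose complement lies outside the range.
The integers 17, …, 26 (10 of them) are such a set: any two sum to at least 17+18 = 35 > 33.
Any 11th integer completes one of the 5 pairs, so 11 choices force a sum of 33.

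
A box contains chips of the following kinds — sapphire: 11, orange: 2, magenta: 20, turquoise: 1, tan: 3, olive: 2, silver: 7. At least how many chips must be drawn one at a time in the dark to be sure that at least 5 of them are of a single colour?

An adversary could hand out at most 4 chips per colour (4 colours run out sooner): 4 + 2 + 4 + 1 + 3 + 2 + 4 = 20 chips and still no colour has 5.
Pigeonhole: one more chip lands in a colour already at 4, so 21 draws are enough and 20 are not.

21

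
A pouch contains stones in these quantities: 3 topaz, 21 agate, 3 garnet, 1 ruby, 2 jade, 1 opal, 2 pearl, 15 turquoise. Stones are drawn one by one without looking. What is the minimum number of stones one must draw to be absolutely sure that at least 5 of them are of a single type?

Pigeonhole: the 8 types are the holes; the stones drawn are the pigeons.
To avoid 5 of any one type, the worst case takes at most 4 of each type, or every stone of a type that has fewer than 4.
That gives 3 + 4 + 3 + 1 + 2 + 1 + 2 + 4 = 20 stones with no type reaching 5.
The next stone forces some type to 5, so 20 + 1 = 21.

21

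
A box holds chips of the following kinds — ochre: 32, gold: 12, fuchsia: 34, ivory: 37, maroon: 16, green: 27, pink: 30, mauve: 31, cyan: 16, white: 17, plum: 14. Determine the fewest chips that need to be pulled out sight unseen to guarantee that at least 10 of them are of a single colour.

100

An adversary could hand out at most 9 chips per colour: 9 + 9 + 9 + 9 + 9 + 9 + 9 + 9 + 9 + 9 + 9 = 99 chips and still no colour has 10.
By pigeonhole, one more chip lands in a colour already at 9, so 100 draws are enough and 99 are not.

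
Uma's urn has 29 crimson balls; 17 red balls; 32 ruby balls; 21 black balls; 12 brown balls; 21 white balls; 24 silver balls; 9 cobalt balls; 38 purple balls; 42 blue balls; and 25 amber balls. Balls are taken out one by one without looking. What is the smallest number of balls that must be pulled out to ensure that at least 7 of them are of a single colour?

67

An adversary could hand out at most 6 balls per colour: 6 + 6 + 6 + 6 + 6 + 6 + 6 + 6 + 6 + 6 + 6 = 66 balls and still no colour has 7.
By pigeonhole, one more ball lands in a colour already at 6, so 67 draws are enough and 66 are not.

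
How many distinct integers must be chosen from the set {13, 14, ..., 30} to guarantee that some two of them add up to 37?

Group the elements by complementary pair {x, 37−x}: {13,24}, {14,23}, {15,22}, …, giving 6 two-element pairs and 6 integers whose partner 37−x falls outside [13,30].
Treating each of those 12 groups as a pigeonhole, one can pick one integer per group — 12 integers — with no two summing to 37.
The 13th integer lands in an occupied pair, forcing a sum of 37.

13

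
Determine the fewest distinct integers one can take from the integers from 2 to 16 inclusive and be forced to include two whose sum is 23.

11

Group the elements by complementary pair {x, 23−x}: {7,16}, {8,15}, {9,14}, …, giving 5 two-element pairs and 5 integers whose partner 23−x falls outside [2,16].
Pigeonhole: treating each of those 10 groups as a pigeonhole, one can pick one integer per group — 10 integers — with no two summing to 23.
The 11th integer lands in an occupied pair, forcing a sum of 23.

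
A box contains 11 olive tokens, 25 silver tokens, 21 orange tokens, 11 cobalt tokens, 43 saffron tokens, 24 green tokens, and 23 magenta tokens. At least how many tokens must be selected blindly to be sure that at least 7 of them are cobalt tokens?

154

In the worst case for collecting cobalt tokens, every non-cobalt token comes out first.
There are 11 + 25 + 21 + 43 + 24 + 23 = 147 non-cobalt tokens altogether.
After those, each further token must be cobalt, so 147 + 7 = 154 draws guarantee 7 cobalt tokens.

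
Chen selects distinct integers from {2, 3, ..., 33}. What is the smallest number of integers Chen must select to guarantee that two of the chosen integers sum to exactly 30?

20

Two chosen integers sum to 30 exactly when both halves of some pair {x, 30−x} with 2 ≤ x ≤ 30−x ≤ 28 are chosen — 13 such pairs.
The remaining 6 elements (those with no distinct partner in range) can never complete a 30-sum, so the worst case takes all of them and one from each pair: 6 + 13 = 19.
The 20th integer has to be the second member of some pair, so 19 + 1 = 20.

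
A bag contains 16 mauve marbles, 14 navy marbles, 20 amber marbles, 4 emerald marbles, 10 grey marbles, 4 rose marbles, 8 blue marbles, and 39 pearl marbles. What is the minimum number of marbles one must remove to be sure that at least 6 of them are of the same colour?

An adversary could hand out at most 5 marbles per colour (emerald, rose run out sooner): 5 + 5 + 5 + 4 + 5 + 4 + 5 + 5 = 38 marbles and still no colour has 6.
By pigeonhole, one more marble lands in a colour already at 5, so 39 draws are enough and 38 are not.

39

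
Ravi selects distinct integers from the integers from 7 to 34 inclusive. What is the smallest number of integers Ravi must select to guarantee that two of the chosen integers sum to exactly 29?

Group the elements by complementary pair {x, 29−x}: {7,22}, {8,21}, {9,20}, …, giving 8 two-element pairs and 12 integers whose partner 29−x falls outside [7,34].
By the pigeonhole principle, treating each of those 20 groups as a pigeonhole, one can pick one integer per group — 20 integers — with no two summing to 29.
The 21st integer lands in an occupied pair, forcing a sum of 29.

21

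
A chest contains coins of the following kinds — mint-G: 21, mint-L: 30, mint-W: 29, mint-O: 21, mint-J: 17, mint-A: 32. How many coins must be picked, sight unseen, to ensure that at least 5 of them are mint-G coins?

In the worst case for collecting mint-G coins, every non-mint-G coin comes out first.
There are 30 + 29 + 21 + 17 + 32 = 129 non-mint-G coins altogether.
After those, each further coin must be mint-G, so 129 + 5 = 134 draws guarantee 5 mint-G coins.

134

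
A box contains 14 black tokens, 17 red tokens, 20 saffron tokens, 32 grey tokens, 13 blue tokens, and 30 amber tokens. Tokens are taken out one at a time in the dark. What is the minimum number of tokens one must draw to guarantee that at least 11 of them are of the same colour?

61

An adversary could hand out at most 10 tokens per colour: 10 + 10 + 10 + 10 + 10 + 10 = 60 tokens and still no colour has 11.
By pigeonhole, one more token lands in a colour already at 10, so 61 draws are enough and 60 are not.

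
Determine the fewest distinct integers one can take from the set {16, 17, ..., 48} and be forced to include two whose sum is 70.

Group the elements by complementary pair {x, 70−x}: {22,48}, {23,47}, {24,46}, …, giving 13 two-element pairs, the single value 35 (it cannot pair with itself since the integers are distinct), and 6 integers whose partner 70−x falls outside [16,48].
Treating each of those 20 groups as a pigeonhole, one can pick one integer per group — 20 integers — with no two summing to 70.
The 21st integer lands in an occupied pair, forcing a sum of 70.

21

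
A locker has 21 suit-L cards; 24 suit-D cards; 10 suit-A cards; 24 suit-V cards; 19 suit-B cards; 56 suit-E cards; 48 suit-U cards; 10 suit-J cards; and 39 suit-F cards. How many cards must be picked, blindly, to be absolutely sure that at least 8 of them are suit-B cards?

240

In the worst case for collecting suit-B cards, every non-suit-B card comes out first.
There are 21 + 24 + 10 + 24 + 56 + 48 + 10 + 39 = 232 non-suit-B cards altogether.
After those, each further card must be suit-B, so 232 + 8 = 240 draws guarantee 8 suit-B cards.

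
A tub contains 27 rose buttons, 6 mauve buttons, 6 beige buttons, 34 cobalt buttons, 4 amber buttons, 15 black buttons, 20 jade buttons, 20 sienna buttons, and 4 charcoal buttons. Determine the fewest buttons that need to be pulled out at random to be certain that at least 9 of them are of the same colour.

The 9 colours are the holes; the buttons drawn are the pigeons.
To avoid 9 of any one colour, the worst case takes at most 8 of each colour, or every button of a colour that has fewer than 8.
That gives 8 + 6 + 6 + 8 + 4 + 8 + 8 + 8 + 4 = 60 buttons with no colour reaching 9.
The next button forces some colour to 9, so 60 + 1 = 61.

61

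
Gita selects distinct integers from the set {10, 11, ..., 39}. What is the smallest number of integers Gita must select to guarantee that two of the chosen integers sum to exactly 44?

Group the elements by complementary pair {x, 44−x}: {10,34}, {11,33}, {12,32}, …, giving 12 two-element pairs; the single value 22 (it cannot pair with itself since the integers are distinct); and 5 integers whose partner 44−x falls outside [10,39].
Treating each of those 18 groups as a pigeonhole, one can pick one integer per group — 18 integers — with no two summing to 44.
The 19th integer lands in an occupied pair, forcing a sum of 44.

19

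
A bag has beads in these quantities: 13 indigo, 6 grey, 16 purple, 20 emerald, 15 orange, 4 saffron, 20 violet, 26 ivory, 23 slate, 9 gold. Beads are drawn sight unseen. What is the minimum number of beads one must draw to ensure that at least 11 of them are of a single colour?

An adversary could hand out at most 10 beads per colour (grey, saffron, gold run out sooner): 10 + 6 + 10 + 10 + 10 + 4 + 10 + 10 + 10 + 9 = 89 beads and still no colour has 11.
By pigeonhole, one more bead lands in a colour already at 10, so 90 draws are enough and 89 are not.

90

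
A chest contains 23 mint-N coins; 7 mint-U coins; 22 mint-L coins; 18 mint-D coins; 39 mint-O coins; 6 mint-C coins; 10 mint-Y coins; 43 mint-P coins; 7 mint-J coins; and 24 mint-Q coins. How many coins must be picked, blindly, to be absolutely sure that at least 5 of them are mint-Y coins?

In the worst case for collecting mint-Y coins, every non-mint-Y coin comes out first.
There are 23 + 7 + 22 + 18 + 39 + 6 + 43 + 7 + 24 = 189 non-mint-Y coins altogether.
After those, each further coin must be mint-Y, so 189 + 5 = 194 draws guarantee 5 mint-Y coins.

194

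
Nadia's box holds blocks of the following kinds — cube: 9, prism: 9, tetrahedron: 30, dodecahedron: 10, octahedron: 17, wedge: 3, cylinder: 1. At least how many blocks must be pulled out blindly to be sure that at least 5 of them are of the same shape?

By pigeonhole, put each drawn block into a box by shape. The largest draw with every box below 5 takes min(count, 4) from each shape; shapes with fewer than 4 contribute all they have.
Σ min(cᵢ, 4) = 4 + 4 + 4 + 4 + 4 + 3 + 1 = 24.
Draw number 24 + 1 = 25 must push one box to 5.

25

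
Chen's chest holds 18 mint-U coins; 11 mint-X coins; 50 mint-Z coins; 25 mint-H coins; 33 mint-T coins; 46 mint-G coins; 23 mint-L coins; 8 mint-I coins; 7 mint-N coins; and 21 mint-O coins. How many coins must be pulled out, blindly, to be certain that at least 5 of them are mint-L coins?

224

In the worst case for collecting mint-L coins, every non-mint-L coin comes out first.
There are 18 + 11 + 50 + 25 + 33 + 46 + 8 + 7 + 21 = 219 non-mint-L coins altogether.
After those, each further coin must be mint-L, so 219 + 5 = 224 draws guarantee 5 mint-L coins.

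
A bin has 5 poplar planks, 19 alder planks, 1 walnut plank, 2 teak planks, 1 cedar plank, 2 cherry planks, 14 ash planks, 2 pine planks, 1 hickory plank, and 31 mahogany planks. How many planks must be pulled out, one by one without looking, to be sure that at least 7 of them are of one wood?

33

The 10 woods are the holes; the planks drawn are the pigeons.
To avoid 7 of any one wood, the worst case takes at most 6 of each wood, or every plank of a wood that has fewer than 6.
That gives 5 + 6 + 1 + 2 + 1 + 2 + 6 + 2 + 1 + 6 = 32 planks with no wood reaching 7.
The next plank forces some wood to 7, so 32 + 1 = 33.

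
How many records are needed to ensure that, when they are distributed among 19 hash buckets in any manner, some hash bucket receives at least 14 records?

With 247 records one could put exactly 13 in each of the 19 hash buckets, and no hash bucket would reach 14.
One more record must land in a hash bucket that already has 13, giving it 14.
So 19 × 13 + 1 = 248 records are required.

248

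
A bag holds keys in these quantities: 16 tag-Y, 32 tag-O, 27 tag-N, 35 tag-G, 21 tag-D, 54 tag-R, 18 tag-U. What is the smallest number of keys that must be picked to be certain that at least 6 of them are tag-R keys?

In the worst case for collecting tag-R keys, every non-tag-R key comes out first.
There are 16 + 32 + 27 + 35 + 21 + 18 = 149 non-tag-R keys altogether.
After those, each further key must be tag-R, so 149 + 6 = 155 draws guarantee 6 tag-R keys.

155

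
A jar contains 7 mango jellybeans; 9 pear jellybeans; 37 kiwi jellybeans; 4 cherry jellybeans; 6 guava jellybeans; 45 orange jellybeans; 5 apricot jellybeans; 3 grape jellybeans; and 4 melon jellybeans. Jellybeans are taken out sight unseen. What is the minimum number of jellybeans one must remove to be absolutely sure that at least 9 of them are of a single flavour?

By pigeonhole, put each drawn jellybean into a box by flavour. The largest draw with every box below 9 takes min(count, 8) from each flavour; flavours with fewer than 8 contribute all they have.
Σ min(cᵢ, 8) = 7 + 8 + 8 + 4 + 6 + 8 + 5 + 3 + 4 = 53.
Draw number 53 + 1 = 54 must push one box to 9.

54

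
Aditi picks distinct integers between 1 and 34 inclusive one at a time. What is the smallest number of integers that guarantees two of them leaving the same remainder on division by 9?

10

The 9 residue classes mod 9 are the pigeonholes.
With 9 integers one could put 1 in each residue class and have no class reach 2.
The 10th integer pushes some class to 2, so 9·1 + 1 = 10.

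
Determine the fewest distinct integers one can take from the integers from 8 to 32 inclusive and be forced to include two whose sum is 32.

Two chosen integers sum to 32 exactly when both halves of some pair {x, 32−x} with 8 ≤ x ≤ 32−x ≤ 24 are chosen — 8 such pairs.
The remaining 9 elements (those with no distinct partner in range) can never complete a 32-sum, so the worst case takes all of them and one from each pair: 9 + 8 = 17.
The 18th integer has to be the second member of some pair, so 17 + 1 = 18.

18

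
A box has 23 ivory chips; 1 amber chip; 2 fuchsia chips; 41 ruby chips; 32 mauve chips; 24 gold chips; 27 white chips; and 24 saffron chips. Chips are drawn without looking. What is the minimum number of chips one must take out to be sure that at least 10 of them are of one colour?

58

Put each drawn chip into a box by colour. The largest draw with every box below 10 takes min(count, 9) from each colour; colours with fewer than 9 contribute all they have.
Σ min(cᵢ, 9) = 9 + 1 + 2 + 9 + 9 + 9 + 9 + 9 = 57.
Draw number 57 + 1 = 58 must push one box to 10.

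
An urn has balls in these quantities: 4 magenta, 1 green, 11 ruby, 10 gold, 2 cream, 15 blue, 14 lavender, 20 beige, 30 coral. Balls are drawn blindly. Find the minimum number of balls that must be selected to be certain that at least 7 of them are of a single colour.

By pigeonhole, put each drawn ball into a box by colour. The largest draw with every box below 7 takes min(count, 6) from each colour; colours with fewer than 6 contribute all they have.
Σ min(cᵢ, 6) = 4 + 1 + 6 + 6 + 2 + 6 + 6 + 6 + 6 = 43.
Draw number 43 + 1 = 44 must push one box to 7.

44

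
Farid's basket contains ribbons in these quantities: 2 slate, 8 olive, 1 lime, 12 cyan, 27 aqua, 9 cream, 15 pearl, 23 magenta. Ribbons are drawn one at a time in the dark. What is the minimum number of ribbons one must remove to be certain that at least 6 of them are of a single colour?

34

The 8 colours are the holes; the ribbons drawn are the pigeons.
To avoid 6 of any one colour, the worst case takes at most 5 of each colour, or every ribbon of a colour that has fewer than 5.
That gives 2 + 5 + 1 + 5 + 5 + 5 + 5 + 5 = 33 ribbons with no colour reaching 6.
The next ribbon forces some colour to 6, so 33 + 1 = 34.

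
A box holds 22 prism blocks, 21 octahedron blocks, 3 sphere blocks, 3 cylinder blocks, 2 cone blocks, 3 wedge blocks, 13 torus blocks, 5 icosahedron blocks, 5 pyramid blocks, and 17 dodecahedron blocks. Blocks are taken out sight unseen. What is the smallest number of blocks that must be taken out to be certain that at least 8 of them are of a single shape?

By pigeonhole, put each drawn block into a box by shape. The largest draw with every box below 8 takes min(count, 7) from each shape; shapes with fewer than 7 contribute all they have.
Σ min(cᵢ, 7) = 7 + 7 + 3 + 3 + 2 + 3 + 7 + 5 + 5 + 7 = 49.
Draw number 49 + 1 = 50 must push one box to 8.

50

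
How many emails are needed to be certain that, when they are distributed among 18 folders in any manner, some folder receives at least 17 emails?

With 288 emails one could put exactly 16 in each of the 18 folders, and no folder would reach 17.
By the pigeonhole principle, one more email must land in a folder that already has 16, giving it 17.
So 18 × 16 + 1 = 289 emails are required.

289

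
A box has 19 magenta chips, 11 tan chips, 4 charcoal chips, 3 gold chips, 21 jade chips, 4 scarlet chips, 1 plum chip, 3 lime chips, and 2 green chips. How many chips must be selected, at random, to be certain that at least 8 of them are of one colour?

39

An adversary could hand out at most 7 chips per colour (6 colours run out sooner): 7 + 7 + 4 + 3 + 7 + 4 + 1 + 3 + 2 = 38 chips and still no colour has 8.
By pigeonhole, one more chip lands in a colour already at 7, so 39 draws are enough and 38 are not.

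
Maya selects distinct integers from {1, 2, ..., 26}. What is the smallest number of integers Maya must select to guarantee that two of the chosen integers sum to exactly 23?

16

A set avoiding the sum 23 can contain at most one of each pair {x, 23−x}, plus the 4 elements whose complement lies outside the range.
The integers 12, …, 26 (15 of them) are such a set: any two sum to at least 12+13 = 25 > 23.
Pigeonhole: any 16th integer completes one of the 11 pairs, so 16 choices force a sum of 23.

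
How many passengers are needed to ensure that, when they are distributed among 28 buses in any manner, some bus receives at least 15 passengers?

393

With 392 passengers one could put exactly 14 in each of the 28 buses, and no bus would reach 15.
By the pigeonhole principle, one more passenger must land in a bus that already has 14, giving it 15.
So 28 × 14 + 1 = 393 passengers are required.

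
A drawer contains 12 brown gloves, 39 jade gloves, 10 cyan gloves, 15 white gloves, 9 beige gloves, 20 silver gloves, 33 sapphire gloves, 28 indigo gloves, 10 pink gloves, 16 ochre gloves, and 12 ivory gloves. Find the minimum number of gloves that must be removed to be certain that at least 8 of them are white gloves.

197

In the worst case for collecting white gloves, every non-white glove comes out first.
There are 12 + 39 + 10 + 9 + 20 + 33 + 28 + 10 + 16 + 12 = 189 non-white gloves altogether.
After those, each further glove must be white, so 189 + 8 = 197 draws guarantee 8 white gloves.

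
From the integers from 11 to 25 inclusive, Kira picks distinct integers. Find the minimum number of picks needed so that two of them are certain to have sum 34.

10

Group the elements by complementary pair {x, 34−x}: {11,23}, {12,22}, {13,21}, …, giving 6 two-element pairs, the single value 17 (it cannot pair with itself since the integers are distinct), and 2 integers whose partner 34−x falls outside [11,25].
By the pigeonhole principle, treating each of those 9 groups as a pigeonhole, one can pick one integer per group — 9 integers — with no two summing to 34.
The 10th integer lands in an occupied pair, forcing a sum of 34.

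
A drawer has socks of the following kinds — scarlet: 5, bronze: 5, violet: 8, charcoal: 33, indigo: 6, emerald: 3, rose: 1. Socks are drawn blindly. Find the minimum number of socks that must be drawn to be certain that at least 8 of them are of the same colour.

35

An adversary could hand out at most 7 socks per colour (5 colours run out sooner): 5 + 5 + 7 + 7 + 6 + 3 + 1 = 34 socks and still no colour has 8.
By the pigeonhole principle, one more sock lands in a colour already at 7, so 35 draws are enough and 34 are not.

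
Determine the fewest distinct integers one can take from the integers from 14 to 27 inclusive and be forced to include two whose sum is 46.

Group the elements by complementary pair {x, 46−x}: {19,27}, {20,26}, {21,25}, …, giving 4 two-element pairs; the single value 23 (it cannot pair with itself since the integers are distinct); and 5 integers whose partner 46−x falls outside [14,27].
Treating each of those 10 groups as a pigeonhole, one can pick one integer per group — 10 integers — with no two summing to 46.
The 11th integer lands in an occupied pair, forcing a sum of 46.

11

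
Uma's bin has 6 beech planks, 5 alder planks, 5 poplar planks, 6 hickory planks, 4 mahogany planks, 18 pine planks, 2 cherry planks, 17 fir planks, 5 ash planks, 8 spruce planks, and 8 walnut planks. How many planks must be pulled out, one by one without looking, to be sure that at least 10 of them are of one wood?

68

The 11 woods are the holes; the planks drawn are the pigeons.
To avoid 10 of any one wood, the worst case takes at most 9 of each wood, or every plank of a wood that has fewer than 9.
That gives 6 + 5 + 5 + 6 + 4 + 9 + 2 + 9 + 5 + 8 + 8 = 67 planks with no wood reaching 10.
The next plank forces some wood to 10, so 67 + 1 = 68.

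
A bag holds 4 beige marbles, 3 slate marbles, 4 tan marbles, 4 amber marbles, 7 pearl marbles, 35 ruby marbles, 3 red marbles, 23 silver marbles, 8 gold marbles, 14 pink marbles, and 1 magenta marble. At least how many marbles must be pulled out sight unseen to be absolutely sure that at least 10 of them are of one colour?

62

Pigeonhole: put each drawn marble into a box by colour. The largest draw with every box below 10 takes min(count, 9) from each colour; colours with fewer than 9 contribute all they have.
Σ min(cᵢ, 9) = 4 + 3 + 4 + 4 + 7 + 9 + 3 + 9 + 8 + 9 + 1 = 61.
Draw number 61 + 1 = 62 must push one box to 10.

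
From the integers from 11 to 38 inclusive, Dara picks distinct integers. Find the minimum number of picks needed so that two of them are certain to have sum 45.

Group the elements by complementary pair {x, 45−x}: {11,34}, {12,33}, {13,32}, …, giving 12 two-element pairs and 4 integers whose partner 45−x falls outside [11,38].
By the pigeonhole principle, treating each of those 16 groups as a pigeonhole, one can pick one integer per group — 16 integers — with no two summing to 45.
The 17th integer lands in an occupied pair, forcing a sum of 45.

17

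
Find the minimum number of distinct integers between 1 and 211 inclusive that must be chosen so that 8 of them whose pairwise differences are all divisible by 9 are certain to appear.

64

Integers whose pairwise differences are multiples of 9 are exactly those sharing a remainder mod 9. Pigeonhole: the 9 residue classes mod 9 are the pigeonholes.
With 63 integers one could put 7 in each residue class and have no class reach 8.
The 64th integer pushes some class to 8, so 9·7 + 1 = 64.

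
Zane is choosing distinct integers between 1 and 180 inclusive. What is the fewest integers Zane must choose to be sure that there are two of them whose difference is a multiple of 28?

29

Integers whose pairwise differences are multiples of 28 are exactly those sharing a remainder mod 28. The 28 residue classes mod 28 are the pigeonholes.
With 28 integers one could put 1 in each residue class and have no class reach 2.
The 29th integer pushes some class to 2, so 28·1 + 1 = 29.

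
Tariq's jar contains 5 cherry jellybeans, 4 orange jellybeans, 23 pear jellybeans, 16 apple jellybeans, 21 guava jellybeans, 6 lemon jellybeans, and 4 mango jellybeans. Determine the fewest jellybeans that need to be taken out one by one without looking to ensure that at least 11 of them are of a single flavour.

50

By pigeonhole, the 7 flavours are the holes; the jellybeans drawn are the pigeons.
To avoid 11 of any one flavour, the worst case takes at most 10 of each flavour, or every jellybean of a flavour that has fewer than 10.
That gives 5 + 4 + 10 + 10 + 10 + 6 + 4 = 49 jellybeans with no flavour reaching 11.
The next jellybean forces some flavour to 11, so 49 + 1 = 50.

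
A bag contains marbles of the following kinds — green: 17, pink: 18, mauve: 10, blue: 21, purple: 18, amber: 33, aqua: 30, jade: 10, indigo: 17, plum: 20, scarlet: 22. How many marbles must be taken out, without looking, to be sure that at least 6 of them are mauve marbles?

212

In the worst case for collecting mauve marbles, every non-mauve marble comes out first.
There are 17 + 18 + 21 + 18 + 33 + 30 + 10 + 17 + 20 + 22 = 206 non-mauve marbles altogether.
After those, each further marble must be mauve, so 206 + 6 = 212 draws guarantee 6 mauve marbles.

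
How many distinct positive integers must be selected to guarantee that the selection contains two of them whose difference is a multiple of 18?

19

Integers whose pairwise differences are multiples of 18 are exactly those sharing a remainder mod 18. Pigeonhole: the 18 residue classes mod 18 are the pigeonholes.
With 18 integers one could put 1 in each residue class and have no class reach 2.
The 19th integer pushes some class to 2, so 18·1 + 1 = 19.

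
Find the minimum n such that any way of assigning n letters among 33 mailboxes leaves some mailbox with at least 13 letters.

With 396 letters one could put exactly 12 in each of the 33 mailboxes, and no mailbox would reach 13.
One more letter must land in a mailbox that already has 12, giving it 13.
So 33 × 12 + 1 = 397 letters are required.

397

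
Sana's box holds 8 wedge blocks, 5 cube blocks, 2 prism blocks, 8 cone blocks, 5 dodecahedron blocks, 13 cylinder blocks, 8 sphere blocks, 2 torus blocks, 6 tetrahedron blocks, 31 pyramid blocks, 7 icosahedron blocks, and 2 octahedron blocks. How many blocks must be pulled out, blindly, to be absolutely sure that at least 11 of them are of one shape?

74

The 12 shapes are the holes; the blocks drawn are the pigeons.
To avoid 11 of any one shape, the worst case takes at most 10 of each shape, or every block of a shape that has fewer than 10.
That gives 8 + 5 + 2 + 8 + 5 + 10 + 8 + 2 + 6 + 10 + 7 + 2 = 73 blocks with no shape reaching 11.
The next block forces some shape to 11, so 73 + 1 = 74.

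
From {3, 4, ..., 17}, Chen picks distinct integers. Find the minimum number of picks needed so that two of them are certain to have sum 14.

12

Group the elements by complementary pair {x, 14−x}: {3,11}, {4,10}, {5,9}, …, giving 4 two-element pairs; the single value 7 (it cannot pair with itself since the integers are distinct); and 6 integers whose partner 14−x falls outside [3,17].
Treating each of those 11 groups as a pigeonhole, one can pick one integer per group — 11 integers — with no two summing to 14.
The 12th integer lands in an occupied pair, forcing a sum of 14.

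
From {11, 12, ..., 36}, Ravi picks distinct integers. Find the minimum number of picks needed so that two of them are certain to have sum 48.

15

Group the elements by complementary pair {x, 48−x}: {12,36}, {13,35}, {14,34}, …, giving 12 two-element pairs, the single value 24 (it cannot pair with itself since the integers are distinct), and 1 integer whose partner 48−x falls outside [11,36].
Treating each of those 14 groups as a pigeonhole, one can pick one integer per group — 14 integers — with no two summing to 48.
The 15th integer lands in an occupied pair, forcing a sum of 48.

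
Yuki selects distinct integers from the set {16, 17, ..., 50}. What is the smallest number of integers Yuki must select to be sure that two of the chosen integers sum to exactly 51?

Two chosen integers sum to 51 exactly when both halves of some pair {x, 51−x} with 16 ≤ x ≤ 51−x ≤ 35 are chosen — 10 such pairs.
The remaining 15 elements (those with no distinct partner in range) can never complete a 51-sum, so the worst case takes all of them and one from each pair: 15 + 10 = 25.
The 26th integer has to be the second member of some pair, so 25 + 1 = 26.

26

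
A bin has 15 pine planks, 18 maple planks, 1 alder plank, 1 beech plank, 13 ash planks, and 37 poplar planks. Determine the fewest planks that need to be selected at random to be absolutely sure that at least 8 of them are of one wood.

31

Put each drawn plank into a box by wood. The largest draw with every box below 8 takes min(count, 7) from each wood; woods with fewer than 7 contribute all they have.
Σ min(cᵢ, 7) = 7 + 7 + 1 + 1 + 7 + 7 = 30.
Draw number 30 + 1 = 31 must push one box to 8.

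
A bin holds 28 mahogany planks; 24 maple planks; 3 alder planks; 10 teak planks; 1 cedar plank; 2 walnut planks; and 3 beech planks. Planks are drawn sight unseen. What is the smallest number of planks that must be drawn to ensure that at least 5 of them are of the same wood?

22

An adversary could hand out at most 4 planks per wood (4 woods run out sooner): 4 + 4 + 3 + 4 + 1 + 2 + 3 = 21 planks and still no wood has 5.
One more plank lands in a wood already at 4, so 22 draws are enough and 21 are not.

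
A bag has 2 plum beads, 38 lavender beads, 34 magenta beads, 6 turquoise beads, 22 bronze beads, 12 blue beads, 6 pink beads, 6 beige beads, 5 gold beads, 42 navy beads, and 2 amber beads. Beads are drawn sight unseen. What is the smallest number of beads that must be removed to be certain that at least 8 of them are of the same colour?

63

By the pigeonhole principle, the 11 colours are the holes; the beads drawn are the pigeons.
To avoid 8 of any one colour, the worst case takes at most 7 of each colour, or every bead of a colour that has fewer than 7.
That gives 2 + 7 + 7 + 6 + 7 + 7 + 6 + 6 + 5 + 7 + 2 = 62 beads with no colour reaching 8.
The next bead forces some colour to 8, so 62 + 1 = 63.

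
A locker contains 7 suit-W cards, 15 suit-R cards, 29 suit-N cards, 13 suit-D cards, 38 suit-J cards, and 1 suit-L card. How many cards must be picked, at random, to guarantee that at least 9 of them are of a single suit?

41

An adversary could hand out at most 8 cards per suit (suit-W, suit-L run out sooner): 7 + 8 + 8 + 8 + 8 + 1 = 40 cards and still no suit has 9.
One more card lands in a suit already at 8, so 41 draws are enough and 40 are not.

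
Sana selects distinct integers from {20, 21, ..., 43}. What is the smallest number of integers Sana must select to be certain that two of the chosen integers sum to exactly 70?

A set avoiding the sum 70 can contain at most one of each pair {x, 70−x}, plus the 8 elements whose complement lies outside the range or equal to its own complement.
The integers 20, …, 35 (16 of them) are such a set: any two sum to at least 20+21 = 41 and at most 34+35 = 69 < 70.
Any 17th integer completes one of the 8 pairs, so 17 choices force a sum of 70.

17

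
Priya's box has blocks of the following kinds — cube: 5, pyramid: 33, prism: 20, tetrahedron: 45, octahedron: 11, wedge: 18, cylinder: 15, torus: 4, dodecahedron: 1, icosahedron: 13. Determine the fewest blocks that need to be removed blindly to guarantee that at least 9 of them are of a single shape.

67

By pigeonhole, put each drawn block into a box by shape. The largest draw with every box below 9 takes min(count, 8) from each shape; shapes with fewer than 8 contribute all they have.
Σ min(cᵢ, 8) = 5 + 8 + 8 + 8 + 8 + 8 + 8 + 4 + 1 + 8 = 66.
Draw number 66 + 1 = 67 must push one box to 9.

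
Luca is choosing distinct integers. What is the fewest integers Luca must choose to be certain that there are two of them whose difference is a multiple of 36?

Integers whose pairwise differences are multiples of 36 are exactly those sharing a remainder mod 36. By the pigeonhole principle, the 36 residue classes mod 36 are the pigeonholes.
With 36 integers one could put 1 in each residue class and have no class reach 2.
The 37th integer pushes some class to 2, so 36·1 + 1 = 37.

37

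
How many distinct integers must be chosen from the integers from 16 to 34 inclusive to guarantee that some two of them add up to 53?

12

Two chosen integers sum to 53 exactly when both halves of some pair {x, 53−x} with 19 ≤ x ≤ 53−x ≤ 34 are chosen — 8 such pairs.
The remaining 3 elements (those with no distinct partner in range) can never complete a 53-sum, so the worst case takes all of them and one from each pair: 3 + 8 = 11.
By pigeonhole, the 12th integer has to be the second member of some pair, so 11 + 1 = 12.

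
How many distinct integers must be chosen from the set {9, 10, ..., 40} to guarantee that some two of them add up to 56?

21

A set avoiding the sum 56 can contain at most one of each pair {x, 56−x}, plus the 8 elements whose complement lies outside the range or equal to its own complement.
The integers 9, …, 28 (20 of them) are such a set: any two sum to at least 9+10 = 19 and at most 27+28 = 55 < 56.
By pigeonhole, any 21st integer completes one of the 12 pairs, so 21 choices force a sum of 56.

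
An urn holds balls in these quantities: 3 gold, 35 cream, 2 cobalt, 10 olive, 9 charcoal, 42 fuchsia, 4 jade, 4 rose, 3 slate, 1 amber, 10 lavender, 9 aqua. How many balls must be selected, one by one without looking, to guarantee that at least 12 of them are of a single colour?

78

Put each drawn ball into a box by colour. The largest draw with every box below 12 takes min(count, 11) from each colour; colours with fewer than 11 contribute all they have.
Σ min(cᵢ, 11) = 3 + 11 + 2 + 10 + 9 + 11 + 4 + 4 + 3 + 1 + 10 + 9 = 77.
Draw number 77 + 1 = 78 must push one box to 12.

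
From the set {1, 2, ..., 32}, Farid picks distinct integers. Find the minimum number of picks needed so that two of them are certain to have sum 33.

A set avoiding the sum 33 can contain at most one of each pair {x, 33−x}.
The integers 17, …, 32 (16 of them) are such a set: any two sum to at least 17+18 = 35 > 33.
Any 17th integer completes one of the 16 pairs, so 17 choices force a sum of 33.

17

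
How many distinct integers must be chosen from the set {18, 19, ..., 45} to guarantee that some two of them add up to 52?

21

A set avoiding the sum 52 can contain at most one of each pair {x, 52−x}, plus the 12 elements whose complement lies outside the range or equal to its own complement.
The integers 26, …, 45 (20 of them) are such a set: any two sum to at least 26+27 = 53 > 52.
Pigeonhole: any 21st integer completes one of the 8 pairs, so 21 choices force a sum of 52.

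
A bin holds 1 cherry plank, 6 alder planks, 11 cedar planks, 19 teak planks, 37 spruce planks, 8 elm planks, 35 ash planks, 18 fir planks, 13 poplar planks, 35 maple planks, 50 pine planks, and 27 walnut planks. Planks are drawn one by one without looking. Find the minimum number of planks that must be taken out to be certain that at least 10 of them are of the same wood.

By pigeonhole, put each drawn plank into a box by wood. The largest draw with every box below 10 takes min(count, 9) from each wood; woods with fewer than 9 contribute all they have.
Σ min(cᵢ, 9) = 1 + 6 + 9 + 9 + 9 + 8 + 9 + 9 + 9 + 9 + 9 + 9 = 96.
Draw number 96 + 1 = 97 must push one box to 10.

97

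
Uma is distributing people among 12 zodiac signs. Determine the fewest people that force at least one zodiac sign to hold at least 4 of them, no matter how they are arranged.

37

With 36 people one could put exactly 3 in each of the 12 zodiac signs, and no zodiac sign would reach 4.
One more person must land in a zodiac sign that already has 3, giving it 4.
So 12 × 3 + 1 = 37 people are required.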